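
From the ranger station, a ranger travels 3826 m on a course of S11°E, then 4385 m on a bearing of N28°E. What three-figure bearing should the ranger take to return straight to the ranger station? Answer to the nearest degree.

Leg 1 (S11°E, 3826 m): east 3826 sin 169° = 730.04, north 3826 cos 169° = -3755.71
Leg 2 (N28°E, 4385 m): east 4385 sin 28° = 2058.63, north 4385 cos 28° = 3871.73
Net displacement: 2788.67 east, 116.02 north. Direction back to start is (-2788.67, -116.02): bearing = atan2(-2788.67, -116.02) mod 360° = 267.62° ≈ 268°.

268°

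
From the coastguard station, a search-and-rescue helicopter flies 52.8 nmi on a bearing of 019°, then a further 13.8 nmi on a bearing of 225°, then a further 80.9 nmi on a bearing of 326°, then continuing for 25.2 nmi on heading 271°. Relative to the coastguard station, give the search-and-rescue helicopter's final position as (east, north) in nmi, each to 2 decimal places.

(-63.00, 107.67)

Leg 1 (019°, 52.8 nmi): east 52.8 sin 19° = 17.19, north 52.8 cos 19° = 49.92
Leg 2 (225°, 13.8 nmi): east 13.8 sin 225° = -9.76, north 13.8 cos 225° = -9.76
Leg 3 (326°, 80.9 nmi): east 80.9 sin 326° = -45.24, north 80.9 cos 326° = 67.07
Leg 4 (271°, 25.2 nmi): east 25.2 sin 271° = -25.20, north 25.2 cos 271° = 0.44
Summing: -63.00 nmi east, 107.67 nmi north → (-63.00, 107.67).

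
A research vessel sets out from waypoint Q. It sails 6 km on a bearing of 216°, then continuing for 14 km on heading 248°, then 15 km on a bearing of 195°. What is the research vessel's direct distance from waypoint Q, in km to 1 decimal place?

Leg 1 (216°, 6 km): east 6 sin 216° = -3.53, north 6 cos 216° = -4.85
Leg 2 (248°, 14 km): east 14 sin 248° = -12.98, north 14 cos 248° = -5.24
Leg 3 (195°, 15 km): east 15 sin 195° = -3.88, north 15 cos 195° = -14.49
Net: -20.39 east, -24.59 north. Distance = √((-20.39)² + (-24.59)²) = 31.942 km.

31.9 km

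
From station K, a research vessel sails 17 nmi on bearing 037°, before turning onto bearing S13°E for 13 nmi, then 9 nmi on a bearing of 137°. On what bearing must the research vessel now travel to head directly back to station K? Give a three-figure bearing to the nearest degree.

286°

Leg 1 (037°, 17 nmi): east 17 sin 37° = 10.23, north 17 cos 37° = 13.58
Leg 2 (S13°E, 13 nmi): east 13 sin 167° = 2.92, north 13 cos 167° = -12.67
Leg 3 (137°, 9 nmi): east 9 sin 137° = 6.14, north 9 cos 137° = -6.58
Net displacement: 19.29 east, -5.67 north. Direction back to start is (-19.29, 5.67): bearing = atan2(-19.29, 5.67) mod 360° = 286.38° ≈ 286°.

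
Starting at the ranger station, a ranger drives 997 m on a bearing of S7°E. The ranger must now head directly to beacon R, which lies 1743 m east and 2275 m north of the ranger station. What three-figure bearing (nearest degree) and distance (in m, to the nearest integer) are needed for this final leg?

026°, 3645 m

Leg 1 (S7°E, 997 m): east 997 sin 173° = 121.50, north 997 cos 173° = -989.57
Current position: (121.50, -989.57). Target: (1743, 2275). Remaining: Δeast = 1621.50, Δnorth = 3264.57.
Bearing = atan2(1621.50, 3264.57) mod 360° = 26.41°; distance = √((1621.50)² + (3264.57)²) = 3645.087 m.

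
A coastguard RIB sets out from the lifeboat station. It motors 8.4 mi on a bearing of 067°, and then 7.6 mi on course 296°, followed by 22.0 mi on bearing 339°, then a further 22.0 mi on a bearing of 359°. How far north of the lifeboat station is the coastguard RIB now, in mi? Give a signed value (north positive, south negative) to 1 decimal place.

49.1 mi

Leg 1 (067°, 8.4 mi): east 8.4 sin 67° = 7.73, north 8.4 cos 67° = 3.28
Leg 2 (296°, 7.6 mi): east 7.6 sin 296° = -6.83, north 7.6 cos 296° = 3.33
Leg 3 (339°, 22.0 mi): east 22.0 sin 339° = -7.88, north 22.0 cos 339° = 20.54
Leg 4 (359°, 22.0 mi): east 22.0 sin 359° = -0.38, north 22.0 cos 359° = 22.00
Net north component: 49.15 mi.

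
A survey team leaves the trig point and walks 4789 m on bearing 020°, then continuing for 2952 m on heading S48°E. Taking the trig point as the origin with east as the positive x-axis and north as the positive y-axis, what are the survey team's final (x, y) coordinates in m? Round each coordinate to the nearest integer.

Leg 1 (020°, 4789 m): east 4789 sin 20° = 1637.93, north 4789 cos 20° = 4500.19
Leg 2 (S48°E, 2952 m): east 2952 sin 132° = 2193.76, north 2952 cos 132° = -1975.27
Summing: 3831.70 m east, 2524.91 m north → (3832, 2525).

(3832, 2525)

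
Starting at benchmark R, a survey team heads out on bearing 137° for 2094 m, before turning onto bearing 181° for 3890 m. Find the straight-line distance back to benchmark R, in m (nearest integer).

Leg 1 (137°, 2094 m): east 2094 sin 137° = 1428.10, north 2094 cos 137° = -1531.45
Leg 2 (181°, 3890 m): east 3890 sin 181° = -67.89, north 3890 cos 181° = -3889.41
Net: 1360.21 east, -5420.86 north. Distance = √((1360.21)² + (-5420.86)²) = 5588.911 m.

5589 m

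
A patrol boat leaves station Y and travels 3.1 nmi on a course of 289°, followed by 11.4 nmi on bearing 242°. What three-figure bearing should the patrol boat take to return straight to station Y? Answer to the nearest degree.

Leg 1 (289°, 3.1 nmi): east 3.1 sin 289° = -2.93, north 3.1 cos 289° = 1.01
Leg 2 (242°, 11.4 nmi): east 11.4 sin 242° = -10.07, north 11.4 cos 242° = -5.35
Net displacement: -13.00 east, -4.34 north. Direction back to start is (13.00, 4.34): bearing = atan2(13.00, 4.34) mod 360° = 71.52° ≈ 072°.

072°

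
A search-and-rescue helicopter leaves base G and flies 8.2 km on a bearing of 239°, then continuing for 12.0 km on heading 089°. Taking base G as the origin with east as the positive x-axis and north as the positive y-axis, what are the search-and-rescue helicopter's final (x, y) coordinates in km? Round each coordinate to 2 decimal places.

(4.97, -4.01)

Leg 1 (239°, 8.2 km): east 8.2 sin 239° = -7.03, north 8.2 cos 239° = -4.22
Leg 2 (089°, 12.0 km): east 12.0 sin 89° = 12.00, north 12.0 cos 89° = 0.21
Summing: 4.97 km east, -4.01 km north → (4.97, -4.01).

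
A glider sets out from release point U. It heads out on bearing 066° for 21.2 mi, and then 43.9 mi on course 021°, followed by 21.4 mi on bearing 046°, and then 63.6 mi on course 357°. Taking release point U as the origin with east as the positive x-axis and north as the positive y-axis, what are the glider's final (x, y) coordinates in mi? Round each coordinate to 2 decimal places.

Leg 1 (066°, 21.2 mi): east 21.2 sin 66° = 19.37, north 21.2 cos 66° = 8.62
Leg 2 (021°, 43.9 mi): east 43.9 sin 21° = 15.73, north 43.9 cos 21° = 40.98
Leg 3 (046°, 21.4 mi): east 21.4 sin 46° = 15.39, north 21.4 cos 46° = 14.87
Leg 4 (357°, 63.6 mi): east 63.6 sin 357° = -3.33, north 63.6 cos 357° = 63.51
Summing: 47.16 mi east, 127.99 mi north → (47.16, 127.99).

(47.16, 127.99)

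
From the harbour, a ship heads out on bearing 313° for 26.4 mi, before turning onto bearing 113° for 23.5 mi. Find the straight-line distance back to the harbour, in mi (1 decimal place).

Leg 1 (313°, 26.4 mi): east 26.4 sin 313° = -19.31, north 26.4 cos 313° = 18.00
Leg 2 (113°, 23.5 mi): east 23.5 sin 113° = 21.63, north 23.5 cos 113° = -9.18
Net: 2.32 east, 8.82 north. Distance = √((2.32)² + (8.82)²) = 9.124 mi.

9.1 mi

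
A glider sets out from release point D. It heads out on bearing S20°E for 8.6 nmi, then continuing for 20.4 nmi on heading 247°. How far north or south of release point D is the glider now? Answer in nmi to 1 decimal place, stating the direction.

Leg 1 (S20°E, 8.6 nmi): east 8.6 sin 160° = 2.94, north 8.6 cos 160° = -8.08
Leg 2 (247°, 20.4 nmi): east 20.4 sin 247° = -18.78, north 20.4 cos 247° = -7.97
Net north component: -16.05 nmi.

16.1 nmi south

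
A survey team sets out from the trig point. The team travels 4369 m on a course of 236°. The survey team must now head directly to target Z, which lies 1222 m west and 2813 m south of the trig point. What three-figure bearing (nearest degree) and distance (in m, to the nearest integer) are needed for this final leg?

Leg 1 (236°, 4369 m): east 4369 sin 236° = -3622.07, north 4369 cos 236° = -2443.11
Current position: (-3622.07, -2443.11). Target: (-1222, -2813). Remaining: Δeast = 2400.07, Δnorth = -369.89.
Bearing = atan2(2400.07, -369.89) mod 360° = 98.76°; distance = √((2400.07)² + (-369.89)²) = 2428.400 m.

099°, 2428 m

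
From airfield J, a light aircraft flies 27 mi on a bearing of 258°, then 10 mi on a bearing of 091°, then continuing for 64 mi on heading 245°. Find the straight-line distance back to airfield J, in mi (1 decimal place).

81.3 mi

Leg 1 (258°, 27 mi): east 27 sin 258° = -26.41, north 27 cos 258° = -5.61
Leg 2 (091°, 10 mi): east 10 sin 91° = 10.00, north 10 cos 91° = -0.17
Leg 3 (245°, 64 mi): east 64 sin 245° = -58.00, north 64 cos 245° = -27.05
Net: -74.42 east, -32.84 north. Distance = √((-74.42)² + (-32.84)²) = 81.338 mi.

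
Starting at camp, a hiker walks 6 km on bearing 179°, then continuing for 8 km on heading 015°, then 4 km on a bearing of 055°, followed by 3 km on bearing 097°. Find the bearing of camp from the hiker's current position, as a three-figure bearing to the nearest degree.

Leg 1 (179°, 6 km): east 6 sin 179° = 0.10, north 6 cos 179° = -6.00
Leg 2 (015°, 8 km): east 8 sin 15° = 2.07, north 8 cos 15° = 7.73
Leg 3 (055°, 4 km): east 4 sin 55° = 3.28, north 4 cos 55° = 2.29
Leg 4 (097°, 3 km): east 3 sin 97° = 2.98, north 3 cos 97° = -0.37
Net displacement: 8.43 east, 3.66 north. Direction back to start is (-8.43, -3.66): bearing = atan2(-8.43, -3.66) mod 360° = 246.55° ≈ 247°.

247°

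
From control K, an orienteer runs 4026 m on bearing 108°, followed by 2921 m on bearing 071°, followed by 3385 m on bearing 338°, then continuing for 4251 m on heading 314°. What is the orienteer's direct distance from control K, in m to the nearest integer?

6225 m

Leg 1 (108°, 4026 m): east 4026 sin 108° = 3828.95, north 4026 cos 108° = -1244.10
Leg 2 (071°, 2921 m): east 2921 sin 71° = 2761.86, north 2921 cos 71° = 950.98
Leg 3 (338°, 3385 m): east 3385 sin 338° = -1268.04, north 3385 cos 338° = 3138.52
Leg 4 (314°, 4251 m): east 4251 sin 314° = -3057.91, north 4251 cos 314° = 2952.99
Net: 2264.86 east, 5798.39 north. Distance = √((2264.86)² + (5798.39)²) = 6225.024 m.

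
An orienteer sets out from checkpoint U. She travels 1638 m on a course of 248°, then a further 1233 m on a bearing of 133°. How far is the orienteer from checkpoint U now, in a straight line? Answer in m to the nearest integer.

Leg 1 (248°, 1638 m): east 1638 sin 248° = -1518.73, north 1638 cos 248° = -613.61
Leg 2 (133°, 1233 m): east 1233 sin 133° = 901.76, north 1233 cos 133° = -840.90
Net: -616.97 east, -1454.51 north. Distance = √((-616.97)² + (-1454.51)²) = 1579.952 m.

1580 m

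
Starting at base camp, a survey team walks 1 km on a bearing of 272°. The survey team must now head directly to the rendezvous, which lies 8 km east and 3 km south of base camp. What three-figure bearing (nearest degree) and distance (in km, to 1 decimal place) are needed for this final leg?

Leg 1 (272°, 1 km): east 1 sin 272° = -1.00, north 1 cos 272° = 0.03
Current position: (-1.00, 0.03). Target: (8, -3). Remaining: Δeast = 9.00, Δnorth = -3.03.
Bearing = atan2(9.00, -3.03) mod 360° = 108.64°; distance = √((9.00)² + (-3.03)²) = 9.497 km.

109°, 9.5 km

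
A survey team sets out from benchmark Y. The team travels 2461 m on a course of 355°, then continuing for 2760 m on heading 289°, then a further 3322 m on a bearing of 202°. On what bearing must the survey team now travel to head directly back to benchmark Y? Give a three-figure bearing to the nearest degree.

094°

Leg 1 (355°, 2461 m): east 2461 sin 355° = -214.49, north 2461 cos 355° = 2451.64
Leg 2 (289°, 2760 m): east 2760 sin 289° = -2609.63, north 2760 cos 289° = 898.57
Leg 3 (202°, 3322 m): east 3322 sin 202° = -1244.44, north 3322 cos 202° = -3080.10
Net displacement: -4068.56 east, 270.10 north. Direction back to start is (4068.56, -270.10): bearing = atan2(4068.56, -270.10) mod 360° = 93.80° ≈ 094°.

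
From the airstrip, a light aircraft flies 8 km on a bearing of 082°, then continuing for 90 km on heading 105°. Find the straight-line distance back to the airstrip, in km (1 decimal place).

Leg 1 (082°, 8 km): east 8 sin 82° = 7.92, north 8 cos 82° = 1.11
Leg 2 (105°, 90 km): east 90 sin 105° = 86.93, north 90 cos 105° = -23.29
Net: 94.86 east, -22.18 north. Distance = √((94.86)² + (-22.18)²) = 97.414 km.

97.4 km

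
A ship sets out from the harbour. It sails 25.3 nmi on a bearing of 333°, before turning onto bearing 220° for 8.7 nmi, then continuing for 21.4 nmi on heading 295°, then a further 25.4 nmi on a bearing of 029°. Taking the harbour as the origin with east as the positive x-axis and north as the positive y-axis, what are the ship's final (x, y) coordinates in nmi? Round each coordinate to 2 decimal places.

(-24.16, 47.14)

Leg 1 (333°, 25.3 nmi): east 25.3 sin 333° = -11.49, north 25.3 cos 333° = 22.54
Leg 2 (220°, 8.7 nmi): east 8.7 sin 220° = -5.59, north 8.7 cos 220° = -6.66
Leg 3 (295°, 21.4 nmi): east 21.4 sin 295° = -19.39, north 21.4 cos 295° = 9.04
Leg 4 (029°, 25.4 nmi): east 25.4 sin 29° = 12.31, north 25.4 cos 29° = 22.22
Summing: -24.16 nmi east, 47.14 nmi north → (-24.16, 47.14).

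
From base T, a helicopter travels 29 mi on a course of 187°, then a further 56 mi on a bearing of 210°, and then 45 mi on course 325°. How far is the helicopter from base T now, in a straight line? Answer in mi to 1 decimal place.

Leg 1 (187°, 29 mi): east 29 sin 187° = -3.53, north 29 cos 187° = -28.78
Leg 2 (210°, 56 mi): east 56 sin 210° = -28.00, north 56 cos 210° = -48.50
Leg 3 (325°, 45 mi): east 45 sin 325° = -25.81, north 45 cos 325° = 36.86
Net: -57.35 east, -40.42 north. Distance = √((-57.35)² + (-40.42)²) = 70.158 mi.

70.2 mi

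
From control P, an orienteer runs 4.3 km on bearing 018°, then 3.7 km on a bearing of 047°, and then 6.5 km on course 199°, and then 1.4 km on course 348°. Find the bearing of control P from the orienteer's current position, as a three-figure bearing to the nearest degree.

Leg 1 (018°, 4.3 km): east 4.3 sin 18° = 1.33, north 4.3 cos 18° = 4.09
Leg 2 (047°, 3.7 km): east 3.7 sin 47° = 2.71, north 3.7 cos 47° = 2.52
Leg 3 (199°, 6.5 km): east 6.5 sin 199° = -2.12, north 6.5 cos 199° = -6.15
Leg 4 (348°, 1.4 km): east 1.4 sin 348° = -0.29, north 1.4 cos 348° = 1.37
Net displacement: 1.63 east, 1.84 north. Direction back to start is (-1.63, -1.84): bearing = atan2(-1.63, -1.84) mod 360° = 221.55° ≈ 222°.

222°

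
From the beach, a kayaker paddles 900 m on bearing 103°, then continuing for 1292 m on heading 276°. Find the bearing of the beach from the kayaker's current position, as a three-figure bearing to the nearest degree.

081°

Leg 1 (103°, 900 m): east 900 sin 103° = 876.93, north 900 cos 103° = -202.46
Leg 2 (276°, 1292 m): east 1292 sin 276° = -1284.92, north 1292 cos 276° = 135.05
Net displacement: -407.99 east, -67.41 north. Direction back to start is (407.99, 67.41): bearing = atan2(407.99, 67.41) mod 360° = 80.62° ≈ 081°.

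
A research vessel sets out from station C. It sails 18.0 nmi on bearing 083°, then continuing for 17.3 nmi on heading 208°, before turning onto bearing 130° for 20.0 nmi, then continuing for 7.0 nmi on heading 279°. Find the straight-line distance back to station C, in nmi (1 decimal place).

30.8 nmi

Leg 1 (083°, 18.0 nmi): east 18.0 sin 83° = 17.87, north 18.0 cos 83° = 2.19
Leg 2 (208°, 17.3 nmi): east 17.3 sin 208° = -8.12, north 17.3 cos 208° = -15.27
Leg 3 (130°, 20.0 nmi): east 20.0 sin 130° = 15.32, north 20.0 cos 130° = -12.86
Leg 4 (279°, 7.0 nmi): east 7.0 sin 279° = -6.91, north 7.0 cos 279° = 1.10
Net: 18.15 east, -24.84 north. Distance = √((18.15)² + (-24.84)²) = 30.767 nmi.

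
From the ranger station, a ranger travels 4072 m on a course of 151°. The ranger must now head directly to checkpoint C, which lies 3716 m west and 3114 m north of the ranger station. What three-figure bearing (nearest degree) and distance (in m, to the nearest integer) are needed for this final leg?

320°, 8772 m

Leg 1 (151°, 4072 m): east 4072 sin 151° = 1974.14, north 4072 cos 151° = -3561.45
Current position: (1974.14, -3561.45). Target: (-3716, 3114). Remaining: Δeast = -5690.14, Δnorth = 6675.45.
Bearing = atan2(-5690.14, 6675.45) mod 360° = 319.56°; distance = √((-5690.14)² + (6675.45)²) = 8771.511 m.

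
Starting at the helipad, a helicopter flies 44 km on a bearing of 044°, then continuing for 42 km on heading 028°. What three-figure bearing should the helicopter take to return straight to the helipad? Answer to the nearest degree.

Leg 1 (044°, 44 km): east 44 sin 44° = 30.56, north 44 cos 44° = 31.65
Leg 2 (028°, 42 km): east 42 sin 28° = 19.72, north 42 cos 28° = 37.08
Net displacement: 50.28 east, 68.73 north. Direction back to start is (-50.28, -68.73): bearing = atan2(-50.28, -68.73) mod 360° = 216.19° ≈ 216°.

216°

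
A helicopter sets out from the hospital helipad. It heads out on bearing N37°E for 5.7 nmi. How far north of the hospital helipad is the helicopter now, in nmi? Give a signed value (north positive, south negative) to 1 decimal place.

Leg 1 (N37°E, 5.7 nmi): east 5.7 sin 37° = 3.43, north 5.7 cos 37° = 4.55
Net north component: 4.55 nmi.

4.6 nmi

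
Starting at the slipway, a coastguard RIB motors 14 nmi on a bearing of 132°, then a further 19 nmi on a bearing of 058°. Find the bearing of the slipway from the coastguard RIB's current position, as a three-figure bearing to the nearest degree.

268°

Leg 1 (132°, 14 nmi): east 14 sin 132° = 10.40, north 14 cos 132° = -9.37
Leg 2 (058°, 19 nmi): east 19 sin 58° = 16.11, north 19 cos 58° = 10.07
Net displacement: 26.52 east, 0.70 north. Direction back to start is (-26.52, -0.70): bearing = atan2(-26.52, -0.70) mod 360° = 268.49° ≈ 268°.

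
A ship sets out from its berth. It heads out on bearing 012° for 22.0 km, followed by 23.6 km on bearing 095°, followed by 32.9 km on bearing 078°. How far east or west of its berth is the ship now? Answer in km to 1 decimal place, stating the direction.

60.3 km east

Leg 1 (012°, 22.0 km): east 22.0 sin 12° = 4.57, north 22.0 cos 12° = 21.52
Leg 2 (095°, 23.6 km): east 23.6 sin 95° = 23.51, north 23.6 cos 95° = -2.06
Leg 3 (078°, 32.9 km): east 32.9 sin 78° = 32.18, north 32.9 cos 78° = 6.84
Net east component: 60.27 km.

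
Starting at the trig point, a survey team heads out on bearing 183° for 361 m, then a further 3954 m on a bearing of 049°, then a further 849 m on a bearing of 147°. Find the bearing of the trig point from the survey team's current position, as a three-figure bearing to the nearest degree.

Leg 1 (183°, 361 m): east 361 sin 183° = -18.89, north 361 cos 183° = -360.51
Leg 2 (049°, 3954 m): east 3954 sin 49° = 2984.12, north 3954 cos 49° = 2594.06
Leg 3 (147°, 849 m): east 849 sin 147° = 462.40, north 849 cos 147° = -712.03
Net displacement: 3427.63 east, 1521.52 north. Direction back to start is (-3427.63, -1521.52): bearing = atan2(-3427.63, -1521.52) mod 360° = 246.06° ≈ 246°.

246°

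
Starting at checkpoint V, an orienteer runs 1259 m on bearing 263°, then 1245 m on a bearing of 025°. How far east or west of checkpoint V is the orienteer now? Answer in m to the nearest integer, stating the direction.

723 m west

Leg 1 (263°, 1259 m): east 1259 sin 263° = -1249.62, north 1259 cos 263° = -153.43
Leg 2 (025°, 1245 m): east 1245 sin 25° = 526.16, north 1245 cos 25° = 1128.35
Net east component: -723.46 m.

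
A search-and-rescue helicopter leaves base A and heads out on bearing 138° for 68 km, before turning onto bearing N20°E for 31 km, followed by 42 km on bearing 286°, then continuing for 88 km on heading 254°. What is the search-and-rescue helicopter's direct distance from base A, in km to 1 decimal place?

Leg 1 (138°, 68 km): east 68 sin 138° = 45.50, north 68 cos 138° = -50.53
Leg 2 (N20°E, 31 km): east 31 sin 20° = 10.60, north 31 cos 20° = 29.13
Leg 3 (286°, 42 km): east 42 sin 286° = -40.37, north 42 cos 286° = 11.58
Leg 4 (254°, 88 km): east 88 sin 254° = -84.59, north 88 cos 254° = -24.26
Net: -68.86 east, -34.08 north. Distance = √((-68.86)² + (-34.08)²) = 76.834 km.

76.8 km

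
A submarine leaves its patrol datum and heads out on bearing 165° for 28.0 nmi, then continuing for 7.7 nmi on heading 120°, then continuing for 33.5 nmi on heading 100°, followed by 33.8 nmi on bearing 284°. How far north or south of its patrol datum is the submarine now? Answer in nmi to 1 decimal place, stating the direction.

28.5 nmi south

Leg 1 (165°, 28.0 nmi): east 28.0 sin 165° = 7.25, north 28.0 cos 165° = -27.05
Leg 2 (120°, 7.7 nmi): east 7.7 sin 120° = 6.67, north 7.7 cos 120° = -3.85
Leg 3 (100°, 33.5 nmi): east 33.5 sin 100° = 32.99, north 33.5 cos 100° = -5.82
Leg 4 (284°, 33.8 nmi): east 33.8 sin 284° = -32.80, north 33.8 cos 284° = 8.18
Net north component: -28.54 nmi.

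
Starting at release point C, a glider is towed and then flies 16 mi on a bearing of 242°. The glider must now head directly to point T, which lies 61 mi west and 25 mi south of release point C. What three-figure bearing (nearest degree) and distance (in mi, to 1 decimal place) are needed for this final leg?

Leg 1 (242°, 16 mi): east 16 sin 242° = -14.13, north 16 cos 242° = -7.51
Current position: (-14.13, -7.51). Target: (-61, -25). Remaining: Δeast = -46.87, Δnorth = -17.49.
Bearing = atan2(-46.87, -17.49) mod 360° = 249.54°; distance = √((-46.87)² + (-17.49)²) = 50.029 mi.

250°, 50.0 mi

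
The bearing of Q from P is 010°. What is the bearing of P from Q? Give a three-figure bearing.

Back-bearing = 010° + 180° = 190°.

190°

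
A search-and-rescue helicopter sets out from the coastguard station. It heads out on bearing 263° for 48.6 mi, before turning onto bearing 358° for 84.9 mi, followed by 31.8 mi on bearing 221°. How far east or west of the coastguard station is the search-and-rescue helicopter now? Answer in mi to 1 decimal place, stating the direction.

72.1 mi west

Leg 1 (263°, 48.6 mi): east 48.6 sin 263° = -48.24, north 48.6 cos 263° = -5.92
Leg 2 (358°, 84.9 mi): east 84.9 sin 358° = -2.96, north 84.9 cos 358° = 84.85
Leg 3 (221°, 31.8 mi): east 31.8 sin 221° = -20.86, north 31.8 cos 221° = -24.00
Net east component: -72.06 mi.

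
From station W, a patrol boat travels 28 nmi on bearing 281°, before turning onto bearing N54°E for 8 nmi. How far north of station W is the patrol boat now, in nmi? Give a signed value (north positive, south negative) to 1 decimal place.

Leg 1 (281°, 28 nmi): east 28 sin 281° = -27.49, north 28 cos 281° = 5.34
Leg 2 (N54°E, 8 nmi): east 8 sin 54° = 6.47, north 8 cos 54° = 4.70
Net north component: 10.04 nmi.

10.0 nmi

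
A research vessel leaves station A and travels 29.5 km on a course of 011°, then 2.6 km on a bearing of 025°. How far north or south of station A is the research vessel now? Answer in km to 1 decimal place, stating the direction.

Leg 1 (011°, 29.5 km): east 29.5 sin 11° = 5.63, north 29.5 cos 11° = 28.96
Leg 2 (025°, 2.6 km): east 2.6 sin 25° = 1.10, north 2.6 cos 25° = 2.36
Net north component: 31.31 km.

31.3 km north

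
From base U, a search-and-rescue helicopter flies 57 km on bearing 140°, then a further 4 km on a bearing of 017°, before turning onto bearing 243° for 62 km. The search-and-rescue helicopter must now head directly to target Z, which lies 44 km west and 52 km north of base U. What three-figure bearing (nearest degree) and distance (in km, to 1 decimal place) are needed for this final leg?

Leg 1 (140°, 57 km): east 57 sin 140° = 36.64, north 57 cos 140° = -43.66
Leg 2 (017°, 4 km): east 4 sin 17° = 1.17, north 4 cos 17° = 3.83
Leg 3 (243°, 62 km): east 62 sin 243° = -55.24, north 62 cos 243° = -28.15
Current position: (-17.43, -67.99). Target: (-44, 52). Remaining: Δeast = -26.57, Δnorth = 119.99.
Bearing = atan2(-26.57, 119.99) mod 360° = 347.52°; distance = √((-26.57)² + (119.99)²) = 122.892 km.

348°, 122.9 km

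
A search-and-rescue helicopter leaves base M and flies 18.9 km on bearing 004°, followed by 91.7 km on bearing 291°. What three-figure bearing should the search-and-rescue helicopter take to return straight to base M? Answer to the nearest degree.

Leg 1 (004°, 18.9 km): east 18.9 sin 4° = 1.32, north 18.9 cos 4° = 18.85
Leg 2 (291°, 91.7 km): east 91.7 sin 291° = -85.61, north 91.7 cos 291° = 32.86
Net displacement: -84.29 east, 51.72 north. Direction back to start is (84.29, -51.72): bearing = atan2(84.29, -51.72) mod 360° = 121.53° ≈ 122°.

122°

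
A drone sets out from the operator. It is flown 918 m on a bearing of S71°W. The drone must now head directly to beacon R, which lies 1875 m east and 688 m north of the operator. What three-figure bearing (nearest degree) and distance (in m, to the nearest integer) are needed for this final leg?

Leg 1 (S71°W, 918 m): east 918 sin 251° = -867.99, north 918 cos 251° = -298.87
Current position: (-867.99, -298.87). Target: (1875, 688). Remaining: Δeast = 2742.99, Δnorth = 986.87.
Bearing = atan2(2742.99, 986.87) mod 360° = 70.21°; distance = √((2742.99)² + (986.87)²) = 2915.114 m.

070°, 2915 m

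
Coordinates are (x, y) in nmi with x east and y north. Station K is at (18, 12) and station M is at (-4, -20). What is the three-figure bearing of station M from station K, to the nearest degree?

Δeast = -4 − 18 = -22.00; Δnorth = -20 − 12 = -32.00.
Bearing = atan2(Δeast, Δnorth) mod 360° = 214.51° ≈ 215°.

215°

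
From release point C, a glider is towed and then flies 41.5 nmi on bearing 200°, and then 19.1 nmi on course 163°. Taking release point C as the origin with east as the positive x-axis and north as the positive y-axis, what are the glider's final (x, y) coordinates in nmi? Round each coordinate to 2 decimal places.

Leg 1 (200°, 41.5 nmi): east 41.5 sin 200° = -14.19, north 41.5 cos 200° = -39.00
Leg 2 (163°, 19.1 nmi): east 19.1 sin 163° = 5.58, north 19.1 cos 163° = -18.27
Summing: -8.61 nmi east, -57.26 nmi north → (-8.61, -57.26).

(-8.61, -57.26)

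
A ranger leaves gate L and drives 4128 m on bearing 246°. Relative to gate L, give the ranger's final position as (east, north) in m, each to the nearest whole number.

Leg 1 (246°, 4128 m): east 4128 sin 246° = -3771.12, north 4128 cos 246° = -1679.01
Summing: -3771.12 m east, -1679.01 m north → (-3771, -1679).

(-3771, -1679)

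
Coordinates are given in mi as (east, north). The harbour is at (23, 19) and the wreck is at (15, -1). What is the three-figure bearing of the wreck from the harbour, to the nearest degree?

Δeast = 15 − 23 = -8.00; Δnorth = -1 − 19 = -20.00.
Bearing = atan2(Δeast, Δnorth) mod 360° = 201.80° ≈ 202°.

202°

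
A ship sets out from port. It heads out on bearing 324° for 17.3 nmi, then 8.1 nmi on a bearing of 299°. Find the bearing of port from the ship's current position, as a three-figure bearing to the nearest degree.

Leg 1 (324°, 17.3 nmi): east 17.3 sin 324° = -10.17, north 17.3 cos 324° = 14.00
Leg 2 (299°, 8.1 nmi): east 8.1 sin 299° = -7.08, north 8.1 cos 299° = 3.93
Net displacement: -17.25 east, 17.92 north. Direction back to start is (17.25, -17.92): bearing = atan2(17.25, -17.92) mod 360° = 136.09° ≈ 136°.

136°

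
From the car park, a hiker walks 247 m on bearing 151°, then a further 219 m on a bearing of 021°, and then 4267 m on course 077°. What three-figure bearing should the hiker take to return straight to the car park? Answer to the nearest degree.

258°

Leg 1 (151°, 247 m): east 247 sin 151° = 119.75, north 247 cos 151° = -216.03
Leg 2 (021°, 219 m): east 219 sin 21° = 78.48, north 219 cos 21° = 204.45
Leg 3 (077°, 4267 m): east 4267 sin 77° = 4157.64, north 4267 cos 77° = 959.87
Net displacement: 4355.87 east, 948.29 north. Direction back to start is (-4355.87, -948.29): bearing = atan2(-4355.87, -948.29) mod 360° = 257.72° ≈ 258°.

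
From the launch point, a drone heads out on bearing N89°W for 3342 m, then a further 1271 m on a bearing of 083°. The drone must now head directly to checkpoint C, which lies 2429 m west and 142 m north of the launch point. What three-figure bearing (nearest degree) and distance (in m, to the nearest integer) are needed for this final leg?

Leg 1 (N89°W, 3342 m): east 3342 sin 271° = -3341.49, north 3342 cos 271° = 58.33
Leg 2 (083°, 1271 m): east 1271 sin 83° = 1261.53, north 1271 cos 83° = 154.90
Current position: (-2079.96, 213.22). Target: (-2429, 142). Remaining: Δeast = -349.04, Δnorth = -71.22.
Bearing = atan2(-349.04, -71.22) mod 360° = 258.47°; distance = √((-349.04)² + (-71.22)²) = 356.228 m.

258°, 356 m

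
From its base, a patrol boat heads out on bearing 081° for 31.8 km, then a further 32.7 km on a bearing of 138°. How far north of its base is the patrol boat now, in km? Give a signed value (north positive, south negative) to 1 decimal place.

-19.3 km

Leg 1 (081°, 31.8 km): east 31.8 sin 81° = 31.41, north 31.8 cos 81° = 4.97
Leg 2 (138°, 32.7 km): east 32.7 sin 138° = 21.88, north 32.7 cos 138° = -24.30
Net north component: -19.33 km.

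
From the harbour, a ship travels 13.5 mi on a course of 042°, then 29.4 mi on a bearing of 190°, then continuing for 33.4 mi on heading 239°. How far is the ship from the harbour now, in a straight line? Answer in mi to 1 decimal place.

43.8 mi

Leg 1 (042°, 13.5 mi): east 13.5 sin 42° = 9.03, north 13.5 cos 42° = 10.03
Leg 2 (190°, 29.4 mi): east 29.4 sin 190° = -5.11, north 29.4 cos 190° = -28.95
Leg 3 (239°, 33.4 mi): east 33.4 sin 239° = -28.63, north 33.4 cos 239° = -17.20
Net: -24.70 east, -36.12 north. Distance = √((-24.70)² + (-36.12)²) = 43.761 mi.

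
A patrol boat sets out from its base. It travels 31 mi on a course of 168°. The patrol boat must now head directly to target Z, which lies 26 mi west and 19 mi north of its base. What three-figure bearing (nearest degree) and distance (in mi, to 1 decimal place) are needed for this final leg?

327°, 59.0 mi

Leg 1 (168°, 31 mi): east 31 sin 168° = 6.45, north 31 cos 168° = -30.32
Current position: (6.45, -30.32). Target: (-26, 19). Remaining: Δeast = -32.45, Δnorth = 49.32.
Bearing = atan2(-32.45, 49.32) mod 360° = 326.66°; distance = √((-32.45)² + (49.32)²) = 59.037 mi.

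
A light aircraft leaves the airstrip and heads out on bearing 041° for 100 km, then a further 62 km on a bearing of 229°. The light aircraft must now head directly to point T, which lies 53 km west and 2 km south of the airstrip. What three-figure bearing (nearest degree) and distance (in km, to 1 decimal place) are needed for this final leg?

243°, 80.7 km

Leg 1 (041°, 100 km): east 100 sin 41° = 65.61, north 100 cos 41° = 75.47
Leg 2 (229°, 62 km): east 62 sin 229° = -46.79, north 62 cos 229° = -40.68
Current position: (18.81, 34.80). Target: (-53, -2). Remaining: Δeast = -71.81, Δnorth = -36.80.
Bearing = atan2(-71.81, -36.80) mod 360° = 242.87°; distance = √((-71.81)² + (-36.80)²) = 80.692 km.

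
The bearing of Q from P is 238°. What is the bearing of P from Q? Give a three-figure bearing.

Back-bearing = 238° − 180° = 058°.

058°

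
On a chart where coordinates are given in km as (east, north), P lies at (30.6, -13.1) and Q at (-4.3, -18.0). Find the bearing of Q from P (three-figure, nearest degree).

262°

Δeast = -4.3 − 30.6 = -34.90; Δnorth = -18.0 − -13.1 = -4.90.
Bearing = atan2(Δeast, Δnorth) mod 360° = 262.01° ≈ 262°.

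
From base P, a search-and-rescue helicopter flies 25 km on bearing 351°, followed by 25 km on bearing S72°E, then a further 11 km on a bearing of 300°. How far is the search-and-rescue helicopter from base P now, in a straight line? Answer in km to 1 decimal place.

Leg 1 (351°, 25 km): east 25 sin 351° = -3.91, north 25 cos 351° = 24.69
Leg 2 (S72°E, 25 km): east 25 sin 108° = 23.78, north 25 cos 108° = -7.73
Leg 3 (300°, 11 km): east 11 sin 300° = -9.53, north 11 cos 300° = 5.50
Net: 10.34 east, 22.47 north. Distance = √((10.34)² + (22.47)²) = 24.732 km.

24.7 km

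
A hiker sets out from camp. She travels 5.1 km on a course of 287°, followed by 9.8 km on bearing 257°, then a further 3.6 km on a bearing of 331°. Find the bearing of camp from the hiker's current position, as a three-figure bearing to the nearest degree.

Leg 1 (287°, 5.1 km): east 5.1 sin 287° = -4.88, north 5.1 cos 287° = 1.49
Leg 2 (257°, 9.8 km): east 9.8 sin 257° = -9.55, north 9.8 cos 257° = -2.20
Leg 3 (331°, 3.6 km): east 3.6 sin 331° = -1.75, north 3.6 cos 331° = 3.15
Net displacement: -16.17 east, 2.44 north. Direction back to start is (16.17, -2.44): bearing = atan2(16.17, -2.44) mod 360° = 98.56° ≈ 099°.

099°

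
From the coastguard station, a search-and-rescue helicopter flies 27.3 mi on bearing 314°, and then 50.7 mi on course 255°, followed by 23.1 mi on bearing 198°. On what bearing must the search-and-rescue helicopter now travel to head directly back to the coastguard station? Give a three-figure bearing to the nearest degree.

078°

Leg 1 (314°, 27.3 mi): east 27.3 sin 314° = -19.64, north 27.3 cos 314° = 18.96
Leg 2 (255°, 50.7 mi): east 50.7 sin 255° = -48.97, north 50.7 cos 255° = -13.12
Leg 3 (198°, 23.1 mi): east 23.1 sin 198° = -7.14, north 23.1 cos 198° = -21.97
Net displacement: -75.75 east, -16.13 north. Direction back to start is (75.75, 16.13): bearing = atan2(75.75, 16.13) mod 360° = 77.98° ≈ 078°.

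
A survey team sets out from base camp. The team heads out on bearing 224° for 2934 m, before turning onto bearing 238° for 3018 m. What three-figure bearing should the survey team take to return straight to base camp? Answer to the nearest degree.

Leg 1 (224°, 2934 m): east 2934 sin 224° = -2038.13, north 2934 cos 224° = -2110.54
Leg 2 (238°, 3018 m): east 3018 sin 238° = -2559.41, north 3018 cos 238° = -1599.30
Net displacement: -4597.54 east, -3709.84 north. Direction back to start is (4597.54, 3709.84): bearing = atan2(4597.54, 3709.84) mod 360° = 51.10° ≈ 051°.

051°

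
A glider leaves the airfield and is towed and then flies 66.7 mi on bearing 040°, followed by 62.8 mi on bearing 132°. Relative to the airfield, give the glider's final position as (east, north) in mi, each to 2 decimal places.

Leg 1 (040°, 66.7 mi): east 66.7 sin 40° = 42.87, north 66.7 cos 40° = 51.10
Leg 2 (132°, 62.8 mi): east 62.8 sin 132° = 46.67, north 62.8 cos 132° = -42.02
Summing: 89.54 mi east, 9.07 mi north → (89.54, 9.07).

(89.54, 9.07)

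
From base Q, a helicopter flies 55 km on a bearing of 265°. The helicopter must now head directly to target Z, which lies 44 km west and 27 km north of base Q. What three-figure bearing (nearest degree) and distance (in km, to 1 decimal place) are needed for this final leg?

019°, 33.6 km

Leg 1 (265°, 55 km): east 55 sin 265° = -54.79, north 55 cos 265° = -4.79
Current position: (-54.79, -4.79). Target: (-44, 27). Remaining: Δeast = 10.79, Δnorth = 31.79.
Bearing = atan2(10.79, 31.79) mod 360° = 18.75°; distance = √((10.79)² + (31.79)²) = 33.575 km.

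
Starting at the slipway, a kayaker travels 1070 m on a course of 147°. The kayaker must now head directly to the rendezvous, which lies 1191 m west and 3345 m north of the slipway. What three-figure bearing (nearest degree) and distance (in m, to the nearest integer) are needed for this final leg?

337°, 4598 m

Leg 1 (147°, 1070 m): east 1070 sin 147° = 582.76, north 1070 cos 147° = -897.38
Current position: (582.76, -897.38). Target: (-1191, 3345). Remaining: Δeast = -1773.76, Δnorth = 4242.38.
Bearing = atan2(-1773.76, 4242.38) mod 360° = 337.31°; distance = √((-1773.76)² + (4242.38)²) = 4598.261 m.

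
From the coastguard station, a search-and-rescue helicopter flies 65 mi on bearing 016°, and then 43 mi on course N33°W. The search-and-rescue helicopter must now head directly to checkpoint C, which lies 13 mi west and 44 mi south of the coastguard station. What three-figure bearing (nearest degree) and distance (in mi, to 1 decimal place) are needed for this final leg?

Leg 1 (016°, 65 mi): east 65 sin 16° = 17.92, north 65 cos 16° = 62.48
Leg 2 (N33°W, 43 mi): east 43 sin 327° = -23.42, north 43 cos 327° = 36.06
Current position: (-5.50, 98.54). Target: (-13, -44). Remaining: Δeast = -7.50, Δnorth = -142.54.
Bearing = atan2(-7.50, -142.54) mod 360° = 183.01°; distance = √((-7.50)² + (-142.54)²) = 142.742 mi.

183°, 142.7 mi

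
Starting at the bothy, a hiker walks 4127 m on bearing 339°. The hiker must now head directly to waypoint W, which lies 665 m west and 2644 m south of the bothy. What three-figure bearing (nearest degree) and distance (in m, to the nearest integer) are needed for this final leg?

Leg 1 (339°, 4127 m): east 4127 sin 339° = -1478.98, north 4127 cos 339° = 3852.89
Current position: (-1478.98, 3852.89). Target: (-665, -2644). Remaining: Δeast = 813.98, Δnorth = -6496.89.
Bearing = atan2(813.98, -6496.89) mod 360° = 172.86°; distance = √((813.98)² + (-6496.89)²) = 6547.679 m.

173°, 6548 m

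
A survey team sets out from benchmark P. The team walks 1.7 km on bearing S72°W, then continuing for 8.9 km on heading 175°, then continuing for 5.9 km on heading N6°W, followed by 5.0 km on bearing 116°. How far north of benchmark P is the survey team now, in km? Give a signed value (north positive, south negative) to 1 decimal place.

-5.7 km

Leg 1 (S72°W, 1.7 km): east 1.7 sin 252° = -1.62, north 1.7 cos 252° = -0.53
Leg 2 (175°, 8.9 km): east 8.9 sin 175° = 0.78, north 8.9 cos 175° = -8.87
Leg 3 (N6°W, 5.9 km): east 5.9 sin 354° = -0.62, north 5.9 cos 354° = 5.87
Leg 4 (116°, 5.0 km): east 5.0 sin 116° = 4.49, north 5.0 cos 116° = -2.19
Net north component: -5.72 km.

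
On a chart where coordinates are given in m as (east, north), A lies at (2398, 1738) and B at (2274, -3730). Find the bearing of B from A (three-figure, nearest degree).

181°

Δeast = 2274 − 2398 = -124.00; Δnorth = -3730 − 1738 = -5468.00.
Bearing = atan2(Δeast, Δnorth) mod 360° = 181.30° ≈ 181°.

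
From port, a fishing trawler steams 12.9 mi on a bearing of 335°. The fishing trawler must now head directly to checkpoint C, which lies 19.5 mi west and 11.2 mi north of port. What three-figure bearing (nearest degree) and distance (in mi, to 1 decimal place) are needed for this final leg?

Leg 1 (335°, 12.9 mi): east 12.9 sin 335° = -5.45, north 12.9 cos 335° = 11.69
Current position: (-5.45, 11.69). Target: (-19.5, 11.2). Remaining: Δeast = -14.05, Δnorth = -0.49.
Bearing = atan2(-14.05, -0.49) mod 360° = 268.00°; distance = √((-14.05)² + (-0.49)²) = 14.057 mi.

268°, 14.1 mi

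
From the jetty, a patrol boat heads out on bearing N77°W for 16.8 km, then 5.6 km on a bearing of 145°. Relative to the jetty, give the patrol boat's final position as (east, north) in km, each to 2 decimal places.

Leg 1 (N77°W, 16.8 km): east 16.8 sin 283° = -16.37, north 16.8 cos 283° = 3.78
Leg 2 (145°, 5.6 km): east 5.6 sin 145° = 3.21, north 5.6 cos 145° = -4.59
Summing: -13.16 km east, -0.81 km north → (-13.16, -0.81).

(-13.16, -0.81)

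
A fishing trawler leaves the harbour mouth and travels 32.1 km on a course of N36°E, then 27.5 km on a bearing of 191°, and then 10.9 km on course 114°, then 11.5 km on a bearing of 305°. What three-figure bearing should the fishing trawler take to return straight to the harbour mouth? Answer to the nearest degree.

265°

Leg 1 (N36°E, 32.1 km): east 32.1 sin 36° = 18.87, north 32.1 cos 36° = 25.97
Leg 2 (191°, 27.5 km): east 27.5 sin 191° = -5.25, north 27.5 cos 191° = -26.99
Leg 3 (114°, 10.9 km): east 10.9 sin 114° = 9.96, north 10.9 cos 114° = -4.43
Leg 4 (305°, 11.5 km): east 11.5 sin 305° = -9.42, north 11.5 cos 305° = 6.60
Net displacement: 14.16 east, 1.14 north. Direction back to start is (-14.16, -1.14): bearing = atan2(-14.16, -1.14) mod 360° = 265.41° ≈ 265°.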